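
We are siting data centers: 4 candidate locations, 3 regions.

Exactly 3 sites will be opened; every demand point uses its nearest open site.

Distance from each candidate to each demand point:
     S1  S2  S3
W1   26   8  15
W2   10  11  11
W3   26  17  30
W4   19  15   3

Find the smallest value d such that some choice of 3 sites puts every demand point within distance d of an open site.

10

Open {W1, W2, W4}.
  Farthest demand point is S1 at distance 10 (to W2); all others are ≤ 10.
With {W1, W2, W3} the worst case is 11.
With {W2, W3, W4} the worst case is 11.
No size-3 selection achieves below 10.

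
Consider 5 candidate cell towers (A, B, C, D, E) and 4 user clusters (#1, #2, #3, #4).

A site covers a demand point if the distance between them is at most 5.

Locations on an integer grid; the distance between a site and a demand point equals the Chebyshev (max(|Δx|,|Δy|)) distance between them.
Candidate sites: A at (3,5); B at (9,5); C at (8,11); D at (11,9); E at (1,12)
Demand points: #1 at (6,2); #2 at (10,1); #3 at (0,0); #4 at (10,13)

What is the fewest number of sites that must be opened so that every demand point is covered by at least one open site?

Coverage sets (demand points within 5 of each site):
  A: {#1, #3}
  B: {#1, #2}
  C: {#4}
  D: {#4}
  E: {}
No 2 sites suffice: every size-2 union leaves at least one demand point uncovered.
But {A, B, C} covers everything, so the minimum is 3.

3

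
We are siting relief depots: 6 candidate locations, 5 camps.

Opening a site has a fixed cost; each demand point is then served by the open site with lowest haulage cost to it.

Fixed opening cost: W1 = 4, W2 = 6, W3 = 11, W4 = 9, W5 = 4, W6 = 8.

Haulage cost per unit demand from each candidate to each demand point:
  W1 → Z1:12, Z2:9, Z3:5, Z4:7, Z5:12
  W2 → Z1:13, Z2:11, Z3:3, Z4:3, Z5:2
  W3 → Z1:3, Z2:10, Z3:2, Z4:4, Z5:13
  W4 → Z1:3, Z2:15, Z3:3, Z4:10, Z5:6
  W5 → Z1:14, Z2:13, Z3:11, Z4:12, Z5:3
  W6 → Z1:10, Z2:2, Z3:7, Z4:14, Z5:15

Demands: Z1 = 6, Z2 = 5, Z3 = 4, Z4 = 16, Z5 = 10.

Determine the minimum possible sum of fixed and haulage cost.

Open {W2, W3, W6}: assign each demand point to its cheapest open site.
  Z1→W3 6×3=18, Z2→W6 5×2=10, Z3→W3 4×2=8, Z4→W2 16×3=48, Z5→W2 10×2=20
  haulage cost 104, fixed 25 → total 129.
Compare {W2, W4, W6}: haulage cost 108 + fixed 23 = 131.
Compare {W1, W2, W3, W6}: haulage cost 104 + fixed 29 = 133.
Compare {W2, W3, W5, W6}: haulage cost 104 + fixed 29 = 133.
All other subsets cost ≥ 131. Minimum total cost: 129.

129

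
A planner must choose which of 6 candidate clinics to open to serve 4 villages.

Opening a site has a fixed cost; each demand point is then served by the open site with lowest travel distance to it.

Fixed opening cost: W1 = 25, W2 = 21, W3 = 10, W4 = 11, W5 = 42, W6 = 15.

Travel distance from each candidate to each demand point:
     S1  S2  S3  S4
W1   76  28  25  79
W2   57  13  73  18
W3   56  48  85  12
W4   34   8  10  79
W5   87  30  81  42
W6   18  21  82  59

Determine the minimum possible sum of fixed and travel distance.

84

Open {W3, W4, W6}: assign each demand point to its cheapest open site.
  S1→W6 18, S2→W4 8, S3→W4 10, S4→W3 12
  travel distance 48, fixed 36 → total 84.
Compare {W3, W4}: travel distance 64 + fixed 21 = 85.
Compare {W2, W4, W6}: travel distance 54 + fixed 47 = 101.
Compare {W2, W4}: travel distance 70 + fixed 32 = 102.
All other subsets cost ≥ 85. Minimum total cost: 84.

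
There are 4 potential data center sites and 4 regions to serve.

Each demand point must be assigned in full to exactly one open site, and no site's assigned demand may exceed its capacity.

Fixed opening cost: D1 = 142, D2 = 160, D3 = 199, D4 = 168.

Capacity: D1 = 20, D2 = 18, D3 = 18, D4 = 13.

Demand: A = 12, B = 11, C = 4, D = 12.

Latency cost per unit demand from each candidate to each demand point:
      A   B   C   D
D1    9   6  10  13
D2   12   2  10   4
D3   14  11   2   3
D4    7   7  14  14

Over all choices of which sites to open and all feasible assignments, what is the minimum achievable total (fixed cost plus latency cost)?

Open {D1, D2, D3}; cheapest assignment that respects the capacities:
  D1 (cap 20, load 12): A — cost 12×9 = 108
  D2 (cap 18, load 11): B — cost 11×2 = 22
  D3 (cap 18, load 16): C, D — cost 4×2 + 12×3 = 44
  Shipping 174, fixed 501 → total 675.
  Any other capacity-feasible assignment to {D1, D2, D3} ships for at least 174.
Compare {D2, D3, D4}: its best feasible assignment gives total 677.
Compare {D1, D3, D4}: its best feasible assignment gives total 703.
Every other set of open sites that can feasibly serve all demand totals ≥ 677 even under its best assignment. Minimum: 675.

675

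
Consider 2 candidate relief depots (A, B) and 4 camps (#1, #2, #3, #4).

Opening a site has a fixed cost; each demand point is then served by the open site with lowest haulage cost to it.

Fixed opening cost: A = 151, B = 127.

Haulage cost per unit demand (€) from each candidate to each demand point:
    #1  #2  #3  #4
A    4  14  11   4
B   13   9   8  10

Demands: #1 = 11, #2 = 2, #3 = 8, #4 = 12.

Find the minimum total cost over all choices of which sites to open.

Open {A}: assign each demand point to its cheapest open site.
  #1→A 11×4=44, #2→A 2×14=28, #3→A 8×11=88, #4→A 12×4=48
  haulage cost 208, fixed 151 → total 359.
Compare {A, B}: haulage cost 174 + fixed 278 = 452.
Compare {B}: haulage cost 345 + fixed 127 = 472.

359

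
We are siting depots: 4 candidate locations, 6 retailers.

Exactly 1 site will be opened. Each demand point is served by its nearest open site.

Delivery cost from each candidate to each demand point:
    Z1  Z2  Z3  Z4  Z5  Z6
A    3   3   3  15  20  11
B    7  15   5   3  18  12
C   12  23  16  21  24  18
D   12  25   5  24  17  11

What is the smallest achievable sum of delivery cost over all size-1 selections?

Open {A}.
  Z1→A 3, Z2→A 3, Z3→A 3, Z4→A 15, Z5→A 20, Z6→A 11  ⇒ total 55.
Compare {B}: total 60.
Compare {D}: total 94.
No size-1 selection does better; minimum is 55.

55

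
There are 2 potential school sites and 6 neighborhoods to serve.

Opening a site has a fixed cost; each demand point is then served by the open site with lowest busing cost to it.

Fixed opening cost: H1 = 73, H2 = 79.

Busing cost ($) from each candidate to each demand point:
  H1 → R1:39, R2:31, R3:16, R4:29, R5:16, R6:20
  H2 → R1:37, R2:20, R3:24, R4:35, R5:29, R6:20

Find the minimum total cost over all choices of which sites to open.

Open {H1}: assign each demand point to its cheapest open site.
  R1→H1 39, R2→H1 31, R3→H1 16, R4→H1 29, R5→H1 16, R6→H1 20
  busing cost 151, fixed 73 → total 224.
Compare {H2}: busing cost 165 + fixed 79 = 244.
Compare {H1, H2}: busing cost 138 + fixed 152 = 290.

224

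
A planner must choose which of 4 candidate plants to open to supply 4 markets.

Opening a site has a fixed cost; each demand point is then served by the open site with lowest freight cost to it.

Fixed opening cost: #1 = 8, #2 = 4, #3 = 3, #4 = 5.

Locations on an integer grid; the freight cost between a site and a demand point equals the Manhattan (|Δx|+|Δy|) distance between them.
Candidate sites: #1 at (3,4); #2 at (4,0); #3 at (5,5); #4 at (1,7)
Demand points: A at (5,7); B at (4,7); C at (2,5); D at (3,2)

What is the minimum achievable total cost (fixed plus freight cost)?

Open {#3}: assign each demand point to its cheapest open site.
  A→#3 2, B→#3 3, C→#3 3, D→#3 5
  freight cost 13, fixed 3 → total 16.
Compare {#2, #3}: freight cost 11 + fixed 7 = 18.
Compare {#1, #3}: freight cost 9 + fixed 11 = 20.
Compare {#1}: freight cost 13 + fixed 8 = 21.
All other subsets cost ≥ 18. Minimum total cost: 16.

16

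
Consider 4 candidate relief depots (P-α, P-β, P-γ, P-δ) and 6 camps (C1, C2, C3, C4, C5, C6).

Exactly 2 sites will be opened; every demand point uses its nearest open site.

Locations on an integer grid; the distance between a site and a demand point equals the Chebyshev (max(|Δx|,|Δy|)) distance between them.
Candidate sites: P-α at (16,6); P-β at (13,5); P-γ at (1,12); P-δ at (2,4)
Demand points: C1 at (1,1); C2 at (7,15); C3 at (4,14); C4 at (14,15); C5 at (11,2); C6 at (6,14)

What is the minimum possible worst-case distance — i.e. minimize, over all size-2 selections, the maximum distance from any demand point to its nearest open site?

10

Open {P-α, P-δ}.
  Farthest demand point is C3 at distance 10 (to P-δ); all others are ≤ 10.
With {P-β, P-δ} the worst case is 10.
With {P-α, P-γ} the worst case is 11.
No size-2 selection achieves below 10.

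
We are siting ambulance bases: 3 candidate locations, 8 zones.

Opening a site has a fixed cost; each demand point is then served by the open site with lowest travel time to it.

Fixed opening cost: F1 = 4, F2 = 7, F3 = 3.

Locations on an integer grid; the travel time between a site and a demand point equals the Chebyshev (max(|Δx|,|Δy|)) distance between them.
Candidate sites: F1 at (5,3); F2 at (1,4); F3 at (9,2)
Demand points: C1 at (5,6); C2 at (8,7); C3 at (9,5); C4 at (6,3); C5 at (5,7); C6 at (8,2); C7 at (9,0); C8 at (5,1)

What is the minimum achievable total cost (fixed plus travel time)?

27

Open {F1, F3}: assign each demand point to its cheapest open site.
  C1→F1 3, C2→F1 4, C3→F3 3, C4→F1 1, C5→F1 4, C6→F3 1, C7→F3 2, C8→F1 2
  travel time 20, fixed 7 → total 27.
Compare {F1}: travel time 25 + fixed 4 = 29.
Compare {F3}: travel time 27 + fixed 3 = 30.
Compare {F1, F2, F3}: travel time 20 + fixed 14 = 34.
All other subsets cost ≥ 29. Minimum total cost: 27.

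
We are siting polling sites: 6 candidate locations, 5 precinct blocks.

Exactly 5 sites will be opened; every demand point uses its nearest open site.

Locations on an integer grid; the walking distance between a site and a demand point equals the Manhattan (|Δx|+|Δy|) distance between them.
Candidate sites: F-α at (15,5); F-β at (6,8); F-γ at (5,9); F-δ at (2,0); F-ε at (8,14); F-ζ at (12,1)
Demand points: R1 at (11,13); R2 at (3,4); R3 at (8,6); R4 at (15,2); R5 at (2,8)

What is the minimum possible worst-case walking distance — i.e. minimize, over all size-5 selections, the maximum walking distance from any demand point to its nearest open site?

Open {F-α, F-β, F-γ, F-δ, F-ε}.
  Farthest demand point is R2 at walking distance 5 (to F-δ); all others are ≤ 5.
With {F-α, F-β, F-δ, F-ε, F-ζ} the worst case is 5.
With {F-β, F-γ, F-δ, F-ε, F-ζ} the worst case is 5.
No size-5 selection achieves below 5.

5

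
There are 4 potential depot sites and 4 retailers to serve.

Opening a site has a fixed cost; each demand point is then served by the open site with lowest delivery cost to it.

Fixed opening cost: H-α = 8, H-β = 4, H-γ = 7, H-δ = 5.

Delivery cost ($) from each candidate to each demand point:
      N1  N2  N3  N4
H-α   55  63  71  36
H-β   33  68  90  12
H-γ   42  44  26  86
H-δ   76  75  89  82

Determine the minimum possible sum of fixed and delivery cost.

Open {H-β, H-γ}: assign each demand point to its cheapest open site.
  N1→H-β 33, N2→H-γ 44, N3→H-γ 26, N4→H-β 12
  delivery cost 115, fixed 11 → total 126.
Compare {H-β, H-γ, H-δ}: delivery cost 115 + fixed 16 = 131.
Compare {H-α, H-β, H-γ}: delivery cost 115 + fixed 19 = 134.
Compare {H-α, H-β, H-γ, H-δ}: delivery cost 115 + fixed 24 = 139.
All other subsets cost ≥ 131. Minimum total cost: 126.

126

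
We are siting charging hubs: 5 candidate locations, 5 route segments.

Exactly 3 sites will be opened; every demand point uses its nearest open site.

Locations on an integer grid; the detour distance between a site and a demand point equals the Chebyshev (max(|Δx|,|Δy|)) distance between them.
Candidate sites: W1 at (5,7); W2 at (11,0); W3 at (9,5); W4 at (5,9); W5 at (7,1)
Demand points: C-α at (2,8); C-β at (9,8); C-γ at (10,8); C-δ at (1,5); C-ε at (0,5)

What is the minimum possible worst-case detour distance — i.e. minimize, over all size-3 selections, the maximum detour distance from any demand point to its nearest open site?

5

Open {W1, W2, W3}.
  Farthest demand point is C-ε at detour distance 5 (to W1); all others are ≤ 5.
With {W1, W2, W4} the worst case is 5.
With {W1, W2, W5} the worst case is 5.
No size-3 selection achieves below 5.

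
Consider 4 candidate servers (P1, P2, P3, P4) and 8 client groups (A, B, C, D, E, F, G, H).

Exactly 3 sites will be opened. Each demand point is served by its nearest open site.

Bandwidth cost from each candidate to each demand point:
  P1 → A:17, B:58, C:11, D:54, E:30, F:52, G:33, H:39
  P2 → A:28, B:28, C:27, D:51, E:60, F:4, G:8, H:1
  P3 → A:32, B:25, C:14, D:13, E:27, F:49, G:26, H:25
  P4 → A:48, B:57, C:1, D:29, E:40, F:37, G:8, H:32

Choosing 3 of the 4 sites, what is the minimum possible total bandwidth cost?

106

Open {P1, P2, P3}.
  A→P1 17, B→P3 25, C→P1 11, D→P3 13, E→P3 27, F→P2 4, G→P2 8, H→P2 1  ⇒ total 106.
Compare {P2, P3, P4}: total 107.
Compare {P1, P2, P4}: total 118.
No size-3 selection does better; minimum is 106.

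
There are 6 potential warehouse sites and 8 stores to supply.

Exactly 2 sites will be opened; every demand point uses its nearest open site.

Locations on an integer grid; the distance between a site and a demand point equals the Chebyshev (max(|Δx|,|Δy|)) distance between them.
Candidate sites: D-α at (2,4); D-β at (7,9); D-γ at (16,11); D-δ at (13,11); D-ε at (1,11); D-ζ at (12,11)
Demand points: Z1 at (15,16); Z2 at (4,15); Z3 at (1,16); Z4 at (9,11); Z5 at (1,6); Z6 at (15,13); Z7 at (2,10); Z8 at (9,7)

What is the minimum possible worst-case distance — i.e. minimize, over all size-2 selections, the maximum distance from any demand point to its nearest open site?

5

Open {D-δ, D-ε}.
  Farthest demand point is Z1 at distance 5 (to D-δ); all others are ≤ 5.
With {D-ε, D-ζ} the worst case is 5.
With {D-β, D-γ} the worst case is 7.
No size-2 selection achieves below 5.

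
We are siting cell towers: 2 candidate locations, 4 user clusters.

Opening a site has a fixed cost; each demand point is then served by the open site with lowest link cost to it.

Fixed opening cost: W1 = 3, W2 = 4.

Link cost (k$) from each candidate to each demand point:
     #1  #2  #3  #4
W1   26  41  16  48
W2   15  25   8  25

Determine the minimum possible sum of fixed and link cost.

77

Open {W2}: assign each demand point to its cheapest open site.
  #1→W2 15, #2→W2 25, #3→W2 8, #4→W2 25
  link cost 73, fixed 4 → total 77.
Compare {W1, W2}: link cost 73 + fixed 7 = 80.
Compare {W1}: link cost 131 + fixed 3 = 134.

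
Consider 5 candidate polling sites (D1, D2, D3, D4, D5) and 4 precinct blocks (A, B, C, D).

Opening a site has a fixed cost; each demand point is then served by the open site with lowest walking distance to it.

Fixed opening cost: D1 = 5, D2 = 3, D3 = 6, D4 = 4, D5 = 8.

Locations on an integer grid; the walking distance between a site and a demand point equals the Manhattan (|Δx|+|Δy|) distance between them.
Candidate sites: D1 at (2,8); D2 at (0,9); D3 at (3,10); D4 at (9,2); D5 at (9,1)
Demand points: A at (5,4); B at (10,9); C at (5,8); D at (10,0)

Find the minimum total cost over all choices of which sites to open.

Open {D1, D4}: assign each demand point to its cheapest open site.
  A→D4 6, B→D4 8, C→D1 3, D→D4 3
  walking distance 20, fixed 9 → total 29.
Compare {D2, D4}: walking distance 23 + fixed 7 = 30.
Compare {D4}: walking distance 27 + fixed 4 = 31.
Compare {D3, D4}: walking distance 21 + fixed 10 = 31.
All other subsets cost ≥ 30. Minimum total cost: 29.

29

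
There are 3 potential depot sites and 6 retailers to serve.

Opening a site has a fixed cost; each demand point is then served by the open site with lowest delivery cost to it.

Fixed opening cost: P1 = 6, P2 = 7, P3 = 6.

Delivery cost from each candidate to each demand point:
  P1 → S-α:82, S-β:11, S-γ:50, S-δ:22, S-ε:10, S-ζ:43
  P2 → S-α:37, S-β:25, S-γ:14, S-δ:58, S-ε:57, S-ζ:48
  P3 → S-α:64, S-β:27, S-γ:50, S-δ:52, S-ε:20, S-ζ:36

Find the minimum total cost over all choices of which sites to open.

149

Open {P1, P2, P3}: assign each demand point to its cheapest open site.
  S-α→P2 37, S-β→P1 11, S-γ→P2 14, S-δ→P1 22, S-ε→P1 10, S-ζ→P3 36
  delivery cost 130, fixed 19 → total 149.
Compare {P1, P2}: delivery cost 137 + fixed 13 = 150.
Compare {P2, P3}: delivery cost 184 + fixed 13 = 197.
Compare {P1, P3}: delivery cost 193 + fixed 12 = 205.
All other subsets cost ≥ 150. Minimum total cost: 149.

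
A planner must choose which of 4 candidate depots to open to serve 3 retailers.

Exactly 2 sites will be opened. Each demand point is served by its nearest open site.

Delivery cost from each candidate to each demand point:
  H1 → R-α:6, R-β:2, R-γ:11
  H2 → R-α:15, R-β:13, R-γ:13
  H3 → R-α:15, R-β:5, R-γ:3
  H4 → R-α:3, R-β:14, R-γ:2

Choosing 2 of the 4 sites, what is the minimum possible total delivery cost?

Open {H1, H4}.
  R-α→H4 3, R-β→H1 2, R-γ→H4 2  ⇒ total 7.
Compare {H3, H4}: total 10.
Compare {H1, H3}: total 11.
No size-2 selection does better; minimum is 7.

7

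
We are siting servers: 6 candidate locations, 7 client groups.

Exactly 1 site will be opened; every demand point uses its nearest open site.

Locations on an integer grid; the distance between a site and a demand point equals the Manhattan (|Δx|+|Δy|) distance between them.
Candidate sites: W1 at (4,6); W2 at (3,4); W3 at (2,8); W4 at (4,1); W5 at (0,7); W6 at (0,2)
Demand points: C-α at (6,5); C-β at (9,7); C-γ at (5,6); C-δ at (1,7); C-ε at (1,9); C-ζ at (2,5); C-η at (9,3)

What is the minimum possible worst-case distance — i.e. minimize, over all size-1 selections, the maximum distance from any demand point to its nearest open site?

8

Open {W1}.
  Farthest demand point is C-η at distance 8 (to W1); all others are ≤ 8.
With {W2} the worst case is 9.
With {W4} the worst case is 11.
No size-1 selection achieves below 8.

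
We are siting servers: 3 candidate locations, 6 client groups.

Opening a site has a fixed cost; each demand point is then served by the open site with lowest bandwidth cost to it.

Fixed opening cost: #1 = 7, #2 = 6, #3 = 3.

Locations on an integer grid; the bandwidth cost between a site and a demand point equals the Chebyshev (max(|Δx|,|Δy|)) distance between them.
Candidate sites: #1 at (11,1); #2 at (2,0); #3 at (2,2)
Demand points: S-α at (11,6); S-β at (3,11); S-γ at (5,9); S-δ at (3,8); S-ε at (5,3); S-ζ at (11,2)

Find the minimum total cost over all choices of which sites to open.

41

Open {#1, #3}: assign each demand point to its cheapest open site.
  S-α→#1 5, S-β→#3 9, S-γ→#3 7, S-δ→#3 6, S-ε→#3 3, S-ζ→#1 1
  bandwidth cost 31, fixed 10 → total 41.
Compare {#1}: bandwidth cost 38 + fixed 7 = 45.
Compare {#3}: bandwidth cost 43 + fixed 3 = 46.
Compare {#1, #2, #3}: bandwidth cost 31 + fixed 16 = 47.
All other subsets cost ≥ 45. Minimum total cost: 41.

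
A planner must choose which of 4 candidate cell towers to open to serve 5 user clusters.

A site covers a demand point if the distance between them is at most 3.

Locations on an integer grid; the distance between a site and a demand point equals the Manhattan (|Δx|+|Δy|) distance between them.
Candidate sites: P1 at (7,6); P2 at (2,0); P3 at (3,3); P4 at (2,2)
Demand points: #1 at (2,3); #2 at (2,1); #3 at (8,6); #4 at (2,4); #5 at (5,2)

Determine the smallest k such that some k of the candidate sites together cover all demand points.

Coverage sets (demand points within 3 of each site):
  P1: {#3}
  P2: {#1, #2}
  P3: {#1, #2, #4, #5}
  P4: {#1, #2, #4, #5}
No single site covers all 5 demand points.
But {P1, P3} covers everything, so the minimum is 2.

2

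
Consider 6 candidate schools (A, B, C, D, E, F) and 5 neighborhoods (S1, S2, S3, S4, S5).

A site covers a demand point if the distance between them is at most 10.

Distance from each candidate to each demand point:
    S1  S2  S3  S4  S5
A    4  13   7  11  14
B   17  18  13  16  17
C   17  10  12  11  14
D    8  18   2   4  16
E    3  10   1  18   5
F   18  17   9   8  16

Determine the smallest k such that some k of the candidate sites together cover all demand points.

Coverage sets (demand points within 10 of each site):
  A: {S1, S3}
  B: {}
  C: {S2}
  D: {S1, S3, S4}
  E: {S1, S2, S3, S5}
  F: {S3, S4}
No single site covers all 5 demand points.
But {D, E} covers everything, so the minimum is 2.

2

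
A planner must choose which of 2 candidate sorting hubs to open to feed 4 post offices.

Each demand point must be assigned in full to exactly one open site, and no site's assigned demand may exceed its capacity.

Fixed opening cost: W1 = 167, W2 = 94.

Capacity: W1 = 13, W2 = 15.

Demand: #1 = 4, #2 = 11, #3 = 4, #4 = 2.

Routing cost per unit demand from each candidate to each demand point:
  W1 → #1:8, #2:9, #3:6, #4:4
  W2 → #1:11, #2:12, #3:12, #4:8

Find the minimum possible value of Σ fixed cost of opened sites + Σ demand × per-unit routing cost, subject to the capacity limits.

Open {W1, W2}; cheapest assignment that respects the capacities:
  W1 (cap 13, load 10): #1, #3, #4 — cost 4×8 + 4×6 + 2×4 = 64
  W2 (cap 15, load 11): #2 — cost 11×12 = 132
  Shipping 196, fixed 261 → total 457.
  Any other capacity-feasible assignment to {W1, W2} ships for at least 196.
Total demand is 21 and no other set of sites has combined capacity ≥ 21, so {W1, W2} is the only feasible choice of open sites. Minimum: 457.

457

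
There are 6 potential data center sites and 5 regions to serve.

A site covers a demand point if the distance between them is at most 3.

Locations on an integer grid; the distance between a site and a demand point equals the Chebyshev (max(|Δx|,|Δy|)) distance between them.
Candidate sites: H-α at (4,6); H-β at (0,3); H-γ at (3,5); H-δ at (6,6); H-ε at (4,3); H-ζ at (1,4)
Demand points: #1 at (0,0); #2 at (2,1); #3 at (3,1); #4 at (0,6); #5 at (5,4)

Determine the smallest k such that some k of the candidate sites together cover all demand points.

2

Coverage sets (demand points within 3 of each site):
  H-α: {#5}
  H-β: {#1, #2, #3, #4}
  H-γ: {#4, #5}
  H-δ: {#5}
  H-ε: {#2, #3, #5}
  H-ζ: {#2, #3, #4}
No single site covers all 5 demand points.
But {H-α, H-β} covers everything, so the minimum is 2.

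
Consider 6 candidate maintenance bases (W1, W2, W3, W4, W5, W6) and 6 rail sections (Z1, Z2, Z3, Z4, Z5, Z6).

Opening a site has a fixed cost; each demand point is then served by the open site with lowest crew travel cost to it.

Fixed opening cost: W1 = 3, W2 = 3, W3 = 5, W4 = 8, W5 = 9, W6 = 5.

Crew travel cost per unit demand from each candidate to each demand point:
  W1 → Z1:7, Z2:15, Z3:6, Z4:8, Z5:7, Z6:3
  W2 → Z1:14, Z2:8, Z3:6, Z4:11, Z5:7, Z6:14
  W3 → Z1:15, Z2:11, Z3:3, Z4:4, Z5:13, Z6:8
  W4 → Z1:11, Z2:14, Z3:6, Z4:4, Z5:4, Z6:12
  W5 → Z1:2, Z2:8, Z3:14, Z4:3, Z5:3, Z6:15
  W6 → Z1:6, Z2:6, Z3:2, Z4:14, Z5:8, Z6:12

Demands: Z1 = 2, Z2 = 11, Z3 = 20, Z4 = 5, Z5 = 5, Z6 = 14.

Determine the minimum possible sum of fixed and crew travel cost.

199

Open {W1, W5, W6}: assign each demand point to its cheapest open site.
  Z1→W5 2×2=4, Z2→W6 11×6=66, Z3→W6 20×2=40, Z4→W5 5×3=15, Z5→W5 5×3=15, Z6→W1 14×3=42
  crew travel cost 182, fixed 17 → total 199.
Compare {W1, W2, W5, W6}: crew travel cost 182 + fixed 20 = 202.
Compare {W1, W3, W5, W6}: crew travel cost 182 + fixed 22 = 204.
Compare {W1, W4, W5, W6}: crew travel cost 182 + fixed 25 = 207.
All other subsets cost ≥ 202. Minimum total cost: 199.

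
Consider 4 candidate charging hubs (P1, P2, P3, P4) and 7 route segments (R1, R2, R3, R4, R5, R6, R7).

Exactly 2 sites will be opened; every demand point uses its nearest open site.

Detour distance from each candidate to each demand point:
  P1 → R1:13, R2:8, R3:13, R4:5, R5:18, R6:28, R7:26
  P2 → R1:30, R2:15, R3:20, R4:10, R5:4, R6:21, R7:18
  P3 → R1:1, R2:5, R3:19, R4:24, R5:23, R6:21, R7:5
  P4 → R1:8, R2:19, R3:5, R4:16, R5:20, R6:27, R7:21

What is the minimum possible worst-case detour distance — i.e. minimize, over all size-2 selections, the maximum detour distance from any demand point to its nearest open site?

21

Open {P1, P2}.
  Farthest demand point is R6 at detour distance 21 (to P2); all others are ≤ 21.
With {P1, P3} the worst case is 21.
With {P2, P3} the worst case is 21.
No size-2 selection achieves below 21.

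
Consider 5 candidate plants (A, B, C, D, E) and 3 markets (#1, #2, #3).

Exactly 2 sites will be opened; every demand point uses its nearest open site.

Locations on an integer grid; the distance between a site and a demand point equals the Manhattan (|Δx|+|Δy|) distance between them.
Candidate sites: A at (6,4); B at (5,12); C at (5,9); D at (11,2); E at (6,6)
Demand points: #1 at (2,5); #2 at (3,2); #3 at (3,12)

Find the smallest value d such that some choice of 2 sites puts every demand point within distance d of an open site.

5

Open {A, B}.
  Farthest demand point is #1 at distance 5 (to A); all others are ≤ 5.
With {A, C} the worst case is 5.
With {B, E} the worst case is 7.
No size-2 selection achieves below 5.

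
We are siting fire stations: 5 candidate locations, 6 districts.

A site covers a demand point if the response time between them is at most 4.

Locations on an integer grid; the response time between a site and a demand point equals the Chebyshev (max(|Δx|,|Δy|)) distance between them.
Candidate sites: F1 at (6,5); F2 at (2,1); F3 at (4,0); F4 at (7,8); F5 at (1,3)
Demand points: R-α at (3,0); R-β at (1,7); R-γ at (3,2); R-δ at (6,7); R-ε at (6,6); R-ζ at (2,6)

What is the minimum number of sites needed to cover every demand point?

2

Coverage sets (demand points within 4 of each site):
  F1: {R-γ, R-δ, R-ε, R-ζ}
  F2: {R-α, R-γ}
  F3: {R-α, R-γ}
  F4: {R-δ, R-ε}
  F5: {R-α, R-β, R-γ, R-ζ}
No single site covers all 6 demand points.
But {F1, F5} covers everything, so the minimum is 2.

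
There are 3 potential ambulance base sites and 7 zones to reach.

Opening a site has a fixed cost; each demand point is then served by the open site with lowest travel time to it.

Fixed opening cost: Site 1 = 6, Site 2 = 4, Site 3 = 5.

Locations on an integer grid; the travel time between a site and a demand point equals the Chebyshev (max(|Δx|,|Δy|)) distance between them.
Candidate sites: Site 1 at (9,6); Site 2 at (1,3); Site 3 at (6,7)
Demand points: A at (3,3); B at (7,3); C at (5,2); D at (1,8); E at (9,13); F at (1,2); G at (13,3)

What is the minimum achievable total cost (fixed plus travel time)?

Open {Site 1, Site 2}: assign each demand point to its cheapest open site.
  A→Site 2 2, B→Site 1 3, C→Site 1 4, D→Site 2 5, E→Site 1 7, F→Site 2 1, G→Site 1 4
  travel time 26, fixed 10 → total 36.
Compare {Site 2, Site 3}: travel time 29 + fixed 9 = 38.
Compare {Site 1, Site 2, Site 3}: travel time 25 + fixed 15 = 40.
Compare {Site 3}: travel time 36 + fixed 5 = 41.
All other subsets cost ≥ 38. Minimum total cost: 36.

36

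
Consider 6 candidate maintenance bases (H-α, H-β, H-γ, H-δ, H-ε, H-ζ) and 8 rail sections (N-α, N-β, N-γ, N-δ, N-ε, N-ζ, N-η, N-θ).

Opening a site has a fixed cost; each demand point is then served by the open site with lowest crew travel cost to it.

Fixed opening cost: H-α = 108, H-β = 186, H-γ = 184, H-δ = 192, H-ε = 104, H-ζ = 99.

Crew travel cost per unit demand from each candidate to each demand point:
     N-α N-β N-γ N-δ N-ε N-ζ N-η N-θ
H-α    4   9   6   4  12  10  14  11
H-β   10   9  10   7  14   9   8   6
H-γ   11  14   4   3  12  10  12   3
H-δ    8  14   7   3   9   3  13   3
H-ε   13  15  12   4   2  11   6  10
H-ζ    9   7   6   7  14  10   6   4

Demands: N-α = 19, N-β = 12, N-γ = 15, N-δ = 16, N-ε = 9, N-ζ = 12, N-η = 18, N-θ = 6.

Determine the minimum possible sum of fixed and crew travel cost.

Open {H-α, H-ε}: assign each demand point to its cheapest open site.
  N-α→H-α 19×4=76, N-β→H-α 12×9=108, N-γ→H-α 15×6=90, N-δ→H-α 16×4=64, N-ε→H-ε 9×2=18, N-ζ→H-α 12×10=120, N-η→H-ε 18×6=108, N-θ→H-ε 6×10=60
  crew travel cost 644, fixed 212 → total 856.
Compare {H-α, H-ζ}: crew travel cost 674 + fixed 207 = 881.
Compare {H-ε, H-ζ}: crew travel cost 679 + fixed 203 = 882.
Compare {H-α, H-ε, H-ζ}: crew travel cost 584 + fixed 311 = 895.
All other subsets cost ≥ 881. Minimum total cost: 856.

856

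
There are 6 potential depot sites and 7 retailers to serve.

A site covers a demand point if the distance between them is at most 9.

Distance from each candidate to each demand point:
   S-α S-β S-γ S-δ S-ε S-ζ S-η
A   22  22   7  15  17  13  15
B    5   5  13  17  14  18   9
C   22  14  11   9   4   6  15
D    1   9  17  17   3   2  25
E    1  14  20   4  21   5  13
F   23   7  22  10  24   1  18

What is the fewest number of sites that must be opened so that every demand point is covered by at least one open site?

Coverage sets (demand points within 9 of each site):
  A: {S-γ}
  B: {S-α, S-β, S-η}
  C: {S-δ, S-ε, S-ζ}
  D: {S-α, S-β, S-ε, S-ζ}
  E: {S-α, S-δ, S-ζ}
  F: {S-β, S-ζ}
No 2 sites suffice: every size-2 union leaves at least one demand point uncovered.
But {A, B, C} covers everything, so the minimum is 3.

3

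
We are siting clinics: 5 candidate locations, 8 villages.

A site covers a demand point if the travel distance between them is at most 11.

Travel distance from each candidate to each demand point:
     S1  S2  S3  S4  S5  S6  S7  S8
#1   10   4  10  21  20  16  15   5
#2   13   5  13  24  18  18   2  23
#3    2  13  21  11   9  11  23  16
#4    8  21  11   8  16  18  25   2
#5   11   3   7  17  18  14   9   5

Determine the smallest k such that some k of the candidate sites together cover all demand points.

2

Coverage sets (demand points within 11 of each site):
  #1: {S1, S2, S3, S8}
  #2: {S2, S7}
  #3: {S1, S4, S5, S6}
  #4: {S1, S3, S4, S8}
  #5: {S1, S2, S3, S7, S8}
No single site covers all 8 demand points.
But {#3, #5} covers everything, so the minimum is 2.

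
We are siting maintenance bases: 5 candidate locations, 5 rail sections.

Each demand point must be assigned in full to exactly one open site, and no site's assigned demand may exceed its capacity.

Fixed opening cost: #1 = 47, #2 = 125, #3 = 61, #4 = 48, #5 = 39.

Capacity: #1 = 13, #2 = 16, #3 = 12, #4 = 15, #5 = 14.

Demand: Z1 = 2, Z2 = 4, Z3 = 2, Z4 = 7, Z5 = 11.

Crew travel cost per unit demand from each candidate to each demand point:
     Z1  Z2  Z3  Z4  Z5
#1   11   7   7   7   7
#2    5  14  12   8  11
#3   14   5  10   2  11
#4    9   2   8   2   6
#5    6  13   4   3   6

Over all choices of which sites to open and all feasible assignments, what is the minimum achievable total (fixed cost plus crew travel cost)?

201

Open {#4, #5}; cheapest assignment that respects the capacities:
  #4 (cap 15, load 13): Z1, Z2, Z4 — cost 2×9 + 4×2 + 7×2 = 40
  #5 (cap 14, load 13): Z3, Z5 — cost 2×4 + 11×6 = 74
  Shipping 114, fixed 87 → total 201.
  Any other capacity-feasible assignment to {#4, #5} ships for at least 114.
Compare {#1, #4}: its best feasible assignment gives total 226.
Compare {#3, #4}: its best feasible assignment gives total 243.
Every other set of open sites that can feasibly serve all demand totals ≥ 226 even under its best assignment. Minimum: 201.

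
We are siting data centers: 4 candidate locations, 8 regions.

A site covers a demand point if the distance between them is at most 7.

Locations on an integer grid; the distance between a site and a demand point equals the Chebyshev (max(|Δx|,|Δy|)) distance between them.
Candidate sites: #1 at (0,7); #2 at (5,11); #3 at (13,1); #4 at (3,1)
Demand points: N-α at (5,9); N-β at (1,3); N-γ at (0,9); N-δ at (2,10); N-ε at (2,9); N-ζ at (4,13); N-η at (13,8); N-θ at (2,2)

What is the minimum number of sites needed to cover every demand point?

2

Coverage sets (demand points within 7 of each site):
  #1: {N-α, N-β, N-γ, N-δ, N-ε, N-ζ, N-θ}
  #2: {N-α, N-γ, N-δ, N-ε, N-ζ}
  #3: {N-η}
  #4: {N-β, N-θ}
No single site covers all 8 demand points.
But {#1, #3} covers everything, so the minimum is 2.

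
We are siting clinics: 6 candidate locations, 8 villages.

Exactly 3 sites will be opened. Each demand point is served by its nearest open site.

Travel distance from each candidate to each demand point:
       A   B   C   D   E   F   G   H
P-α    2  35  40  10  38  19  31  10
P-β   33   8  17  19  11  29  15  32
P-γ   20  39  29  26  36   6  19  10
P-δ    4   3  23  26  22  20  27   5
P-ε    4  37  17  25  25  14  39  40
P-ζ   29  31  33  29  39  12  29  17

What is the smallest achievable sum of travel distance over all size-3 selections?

Open {P-α, P-β, P-γ}.
  A→P-α 2, B→P-β 8, C→P-β 17, D→P-α 10, E→P-β 11, F→P-γ 6, G→P-β 15, H→P-α 10  ⇒ total 79.
Compare {P-β, P-γ, P-δ}: total 80.
Compare {P-α, P-β, P-δ}: total 82.
No size-3 selection does better; minimum is 79.

79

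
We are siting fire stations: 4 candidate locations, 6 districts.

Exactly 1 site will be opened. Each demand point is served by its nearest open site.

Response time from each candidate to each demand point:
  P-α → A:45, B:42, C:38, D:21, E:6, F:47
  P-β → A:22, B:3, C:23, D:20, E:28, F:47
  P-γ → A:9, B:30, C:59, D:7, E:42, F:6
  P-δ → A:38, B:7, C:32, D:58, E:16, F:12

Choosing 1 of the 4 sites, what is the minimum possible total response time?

143

Open {P-β}.
  A→P-β 22, B→P-β 3, C→P-β 23, D→P-β 20, E→P-β 28, F→P-β 47  ⇒ total 143.
Compare {P-γ}: total 153.
Compare {P-δ}: total 163.
No size-1 selection does better; minimum is 143.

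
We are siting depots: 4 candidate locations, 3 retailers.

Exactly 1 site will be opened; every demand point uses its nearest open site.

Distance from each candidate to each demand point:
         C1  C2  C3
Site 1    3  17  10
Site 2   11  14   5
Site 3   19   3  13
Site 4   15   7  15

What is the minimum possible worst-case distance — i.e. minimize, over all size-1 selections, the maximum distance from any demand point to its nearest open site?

14

Open {Site 2}.
  Farthest demand point is C2 at distance 14 (to Site 2); all others are ≤ 14.
With {Site 4} the worst case is 15.
With {Site 1} the worst case is 17.
No size-1 selection achieves below 14.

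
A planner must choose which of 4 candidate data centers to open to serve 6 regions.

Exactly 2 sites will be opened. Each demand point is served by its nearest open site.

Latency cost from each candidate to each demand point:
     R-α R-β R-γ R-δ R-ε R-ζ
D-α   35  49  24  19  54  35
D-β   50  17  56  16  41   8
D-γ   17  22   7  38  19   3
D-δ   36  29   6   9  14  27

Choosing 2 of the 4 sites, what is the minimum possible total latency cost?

71

Open {D-γ, D-δ}.
  R-α→D-γ 17, R-β→D-γ 22, R-γ→D-δ 6, R-δ→D-δ 9, R-ε→D-δ 14, R-ζ→D-γ 3  ⇒ total 71.
Compare {D-β, D-γ}: total 79.
Compare {D-α, D-γ}: total 87.
No size-2 selection does better; minimum is 71.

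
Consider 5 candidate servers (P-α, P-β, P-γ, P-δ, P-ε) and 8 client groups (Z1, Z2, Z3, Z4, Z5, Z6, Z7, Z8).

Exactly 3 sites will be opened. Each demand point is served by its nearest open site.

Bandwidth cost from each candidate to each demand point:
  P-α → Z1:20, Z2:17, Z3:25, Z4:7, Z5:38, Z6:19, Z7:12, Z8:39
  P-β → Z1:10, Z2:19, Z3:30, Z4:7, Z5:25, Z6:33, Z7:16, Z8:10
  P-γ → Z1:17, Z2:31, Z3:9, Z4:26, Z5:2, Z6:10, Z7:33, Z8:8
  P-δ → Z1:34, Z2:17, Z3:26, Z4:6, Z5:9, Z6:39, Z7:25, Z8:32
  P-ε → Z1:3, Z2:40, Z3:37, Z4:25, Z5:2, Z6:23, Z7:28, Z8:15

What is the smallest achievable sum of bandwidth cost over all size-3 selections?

Open {P-α, P-γ, P-ε}.
  Z1→P-ε 3, Z2→P-α 17, Z3→P-γ 9, Z4→P-α 7, Z5→P-γ 2, Z6→P-γ 10, Z7→P-α 12, Z8→P-γ 8  ⇒ total 68.
Compare {P-β, P-γ, P-ε}: total 74.
Compare {P-α, P-β, P-γ}: total 75.
No size-3 selection does better; minimum is 68.

68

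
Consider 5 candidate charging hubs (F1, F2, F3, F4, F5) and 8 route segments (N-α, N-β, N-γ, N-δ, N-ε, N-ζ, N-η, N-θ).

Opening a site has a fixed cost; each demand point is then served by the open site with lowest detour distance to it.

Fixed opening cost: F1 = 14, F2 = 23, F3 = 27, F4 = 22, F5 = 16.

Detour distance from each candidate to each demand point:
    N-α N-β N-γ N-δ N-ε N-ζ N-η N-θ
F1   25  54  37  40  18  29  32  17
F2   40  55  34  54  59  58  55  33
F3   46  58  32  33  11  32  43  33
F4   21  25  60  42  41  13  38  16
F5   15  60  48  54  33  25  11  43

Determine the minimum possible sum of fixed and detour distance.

Open {F3, F4, F5}: assign each demand point to its cheapest open site.
  N-α→F5 15, N-β→F4 25, N-γ→F3 32, N-δ→F3 33, N-ε→F3 11, N-ζ→F4 13, N-η→F5 11, N-θ→F4 16
  detour distance 156, fixed 65 → total 221.
Compare {F1, F4, F5}: detour distance 175 + fixed 52 = 227.
Compare {F1, F3, F4, F5}: detour distance 156 + fixed 79 = 235.
Compare {F1, F4}: detour distance 202 + fixed 36 = 238.
All other subsets cost ≥ 227. Minimum total cost: 221.

221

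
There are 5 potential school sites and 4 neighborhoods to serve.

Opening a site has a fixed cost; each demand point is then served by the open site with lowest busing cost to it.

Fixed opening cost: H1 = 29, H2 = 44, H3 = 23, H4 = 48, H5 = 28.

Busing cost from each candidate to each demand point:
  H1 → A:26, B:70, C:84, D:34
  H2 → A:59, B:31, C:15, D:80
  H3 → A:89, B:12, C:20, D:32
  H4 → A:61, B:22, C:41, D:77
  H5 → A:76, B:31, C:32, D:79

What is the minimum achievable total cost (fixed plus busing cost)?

142

Open {H1, H3}: assign each demand point to its cheapest open site.
  A→H1 26, B→H3 12, C→H3 20, D→H3 32
  busing cost 90, fixed 52 → total 142.
Compare {H1, H3, H5}: busing cost 90 + fixed 80 = 170.
Compare {H3}: busing cost 153 + fixed 23 = 176.
Compare {H1, H2}: busing cost 106 + fixed 73 = 179.
All other subsets cost ≥ 170. Minimum total cost: 142.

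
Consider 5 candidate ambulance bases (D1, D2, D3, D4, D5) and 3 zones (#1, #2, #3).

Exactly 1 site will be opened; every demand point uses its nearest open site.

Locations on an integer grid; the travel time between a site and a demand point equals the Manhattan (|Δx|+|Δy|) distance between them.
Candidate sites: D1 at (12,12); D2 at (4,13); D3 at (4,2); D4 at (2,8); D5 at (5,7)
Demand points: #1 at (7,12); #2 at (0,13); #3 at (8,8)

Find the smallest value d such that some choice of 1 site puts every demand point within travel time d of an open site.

Open {D2}.
  Farthest demand point is #3 at travel time 9 (to D2); all others are ≤ 9.
With {D4} the worst case is 9.
With {D5} the worst case is 11.
No size-1 selection achieves below 9.

9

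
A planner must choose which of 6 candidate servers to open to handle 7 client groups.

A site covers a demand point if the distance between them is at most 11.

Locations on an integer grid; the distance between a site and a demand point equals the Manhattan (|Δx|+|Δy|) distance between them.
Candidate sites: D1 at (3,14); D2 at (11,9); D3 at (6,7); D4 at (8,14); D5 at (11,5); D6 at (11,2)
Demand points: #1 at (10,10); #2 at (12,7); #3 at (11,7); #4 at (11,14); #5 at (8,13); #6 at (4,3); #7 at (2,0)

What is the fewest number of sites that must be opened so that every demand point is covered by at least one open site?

Coverage sets (demand points within 11 of each site):
  D1: {#1, #4, #5}
  D2: {#1, #2, #3, #4, #5}
  D3: {#1, #2, #3, #5, #6, #7}
  D4: {#1, #2, #3, #4, #5}
  D5: {#1, #2, #3, #4, #5, #6}
  D6: {#1, #2, #3, #6, #7}
No single site covers all 7 demand points.
But {D1, D3} covers everything, so the minimum is 2.

2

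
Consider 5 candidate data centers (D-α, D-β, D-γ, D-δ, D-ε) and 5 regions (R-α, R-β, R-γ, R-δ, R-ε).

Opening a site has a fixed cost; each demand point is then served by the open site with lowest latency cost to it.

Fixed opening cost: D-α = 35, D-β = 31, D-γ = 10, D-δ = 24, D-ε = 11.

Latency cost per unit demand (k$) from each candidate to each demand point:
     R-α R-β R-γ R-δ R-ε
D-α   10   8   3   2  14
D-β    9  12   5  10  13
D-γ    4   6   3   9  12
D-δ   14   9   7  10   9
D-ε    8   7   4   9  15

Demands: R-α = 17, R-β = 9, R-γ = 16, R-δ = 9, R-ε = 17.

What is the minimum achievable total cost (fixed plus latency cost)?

410

Open {D-α, D-γ, D-δ}: assign each demand point to its cheapest open site.
  R-α→D-γ 17×4=68, R-β→D-γ 9×6=54, R-γ→D-α 16×3=48, R-δ→D-α 9×2=18, R-ε→D-δ 17×9=153
  latency cost 341, fixed 69 → total 410.
Compare {D-α, D-γ, D-δ, D-ε}: latency cost 341 + fixed 80 = 421.
Compare {D-α, D-γ}: latency cost 392 + fixed 45 = 437.
Compare {D-γ, D-δ}: latency cost 404 + fixed 34 = 438.
All other subsets cost ≥ 421. Minimum total cost: 410.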